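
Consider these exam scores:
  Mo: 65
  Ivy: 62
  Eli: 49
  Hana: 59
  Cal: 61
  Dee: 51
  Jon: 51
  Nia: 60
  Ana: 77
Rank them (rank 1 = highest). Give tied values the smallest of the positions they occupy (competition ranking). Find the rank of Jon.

Sorted (descending): 77, 65, 62, 61, 60, 59, 51, 51, 49
The 2 values of 51 occupy positions 7–8 → each gets rank 7.
Jon has value 51 → rank 7.

7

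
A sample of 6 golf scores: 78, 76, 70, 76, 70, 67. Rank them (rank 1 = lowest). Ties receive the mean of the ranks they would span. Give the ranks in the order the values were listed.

6, 4.5, 2.5, 4.5, 2.5, 1

Sorted (ascending): 67, 70, 70, 76, 76, 78
The 2 values of 70 occupy positions 2–3 → average rank (2+3)/2 = 2.5.
The 2 values of 76 occupy positions 4–5 → average rank (4+5)/2 = 4.5.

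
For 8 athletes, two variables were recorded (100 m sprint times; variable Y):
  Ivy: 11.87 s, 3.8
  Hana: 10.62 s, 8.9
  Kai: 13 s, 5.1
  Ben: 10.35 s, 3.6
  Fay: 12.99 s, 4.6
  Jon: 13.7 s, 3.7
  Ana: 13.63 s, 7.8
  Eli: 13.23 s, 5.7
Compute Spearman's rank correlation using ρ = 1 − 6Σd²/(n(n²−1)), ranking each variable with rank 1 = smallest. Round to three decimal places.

Ranks of variable 1: 3, 2, 5, 1, 4, 8, 7, 6
Ranks of variable 2: 3, 8, 5, 1, 4, 2, 7, 6
d = r₁ − r₂: 0, -6, 0, 0, 0, 6, 0, 0
d²: 0, 36, 0, 0, 0, 36, 0, 0; Σd² = 72
ρ = 1 − 6·72/(8·63) = 1 − 432/504 = 0.143

0.143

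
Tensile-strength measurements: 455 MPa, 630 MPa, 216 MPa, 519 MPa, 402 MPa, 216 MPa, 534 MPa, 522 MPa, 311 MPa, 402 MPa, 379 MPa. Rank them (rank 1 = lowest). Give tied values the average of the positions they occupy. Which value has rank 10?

Sorted (ascending): 216, 216, 311, 379, 402, 402, 455, 519, 522, 534, 630
The 2 values of 216 occupy positions 1–2 → average rank (1+2)/2 = 1.5.
The 2 values of 402 occupy positions 5–6 → average rank (5+6)/2 = 5.5.
Rank 10 → value 534.

534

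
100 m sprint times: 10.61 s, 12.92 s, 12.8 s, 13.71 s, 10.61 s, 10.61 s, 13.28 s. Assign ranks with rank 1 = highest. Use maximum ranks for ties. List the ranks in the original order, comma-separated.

7, 3, 4, 1, 7, 7, 2

Sorted (descending): 13.71, 13.28, 12.92, 12.8, 10.61, 10.61, 10.61
The 3 values of 10.61 occupy positions 5–7 → each gets rank 7.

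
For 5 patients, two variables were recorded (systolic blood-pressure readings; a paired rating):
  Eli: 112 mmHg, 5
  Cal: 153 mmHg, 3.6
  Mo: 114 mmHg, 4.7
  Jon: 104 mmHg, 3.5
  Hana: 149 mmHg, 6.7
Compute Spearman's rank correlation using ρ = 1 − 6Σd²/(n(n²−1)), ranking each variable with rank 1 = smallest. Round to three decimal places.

Ranks of variable 1: 2, 5, 3, 1, 4
Ranks of variable 2: 4, 2, 3, 1, 5
d = r₁ − r₂: -2, 3, 0, 0, -1
d²: 4, 9, 0, 0, 1; Σd² = 14
ρ = 1 − 6·14/(5·24) = 1 − 84/120 = 0.300

0.300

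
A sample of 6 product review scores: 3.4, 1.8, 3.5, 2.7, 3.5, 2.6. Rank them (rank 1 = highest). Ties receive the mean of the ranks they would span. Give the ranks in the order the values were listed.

3, 6, 1.5, 4, 1.5, 5

Sorted (descending): 3.5, 3.5, 3.4, 2.7, 2.6, 1.8
The 2 values of 3.5 occupy positions 1–2 → average rank (1+2)/2 = 1.5.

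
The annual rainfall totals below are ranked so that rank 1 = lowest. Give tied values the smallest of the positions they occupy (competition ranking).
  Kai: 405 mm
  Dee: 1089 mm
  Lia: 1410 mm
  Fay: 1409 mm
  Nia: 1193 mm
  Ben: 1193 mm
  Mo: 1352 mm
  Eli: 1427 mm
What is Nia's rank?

Sorted (ascending): 405, 1089, 1193, 1193, 1352, 1409, 1410, 1427
The 2 values of 1193 occupy positions 3–4 → each gets rank 3.
Nia has value 1193 mm → rank 3.

3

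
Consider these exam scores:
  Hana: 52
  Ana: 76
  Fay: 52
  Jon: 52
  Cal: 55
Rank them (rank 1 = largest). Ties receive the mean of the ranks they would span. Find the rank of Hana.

4

Sorted (descending): 76, 55, 52, 52, 52
The 3 values of 52 occupy positions 3–5 → average rank 4.
Hana has value 52 → rank 4.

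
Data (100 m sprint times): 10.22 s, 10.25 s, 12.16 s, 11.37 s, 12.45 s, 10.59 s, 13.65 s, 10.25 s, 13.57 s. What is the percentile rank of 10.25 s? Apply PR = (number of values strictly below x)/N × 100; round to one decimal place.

11.1

N = 9.
Strictly below 10.25: 1. Equal to 10.25: 2.
PR = 1/9 × 100 = 11.1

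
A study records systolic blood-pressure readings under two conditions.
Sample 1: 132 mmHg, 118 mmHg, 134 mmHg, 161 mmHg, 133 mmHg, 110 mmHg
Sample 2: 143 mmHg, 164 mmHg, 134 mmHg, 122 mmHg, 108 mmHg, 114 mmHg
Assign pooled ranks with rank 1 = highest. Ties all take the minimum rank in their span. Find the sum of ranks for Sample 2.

Sorted (descending): 164, 161, 143, 134, 134, 133, 132, 122, 118, 114, 110, 108
The 2 values of 134 occupy positions 4–5 → each gets rank 4.
Sample 2 values → pooled ranks: 143→3, 164→1, 134→4, 122→8, 108→12, 114→10
Rank sum = 3 + 1 + 4 + 8 + 12 + 10 = 38

38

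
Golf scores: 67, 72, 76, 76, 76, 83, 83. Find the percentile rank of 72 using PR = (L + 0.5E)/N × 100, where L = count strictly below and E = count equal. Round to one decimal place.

21.4

N = 7.
Strictly below 72: 1. Equal to 72: 1.
PR = (1 + 0.5·1)/7 × 100 = 21.4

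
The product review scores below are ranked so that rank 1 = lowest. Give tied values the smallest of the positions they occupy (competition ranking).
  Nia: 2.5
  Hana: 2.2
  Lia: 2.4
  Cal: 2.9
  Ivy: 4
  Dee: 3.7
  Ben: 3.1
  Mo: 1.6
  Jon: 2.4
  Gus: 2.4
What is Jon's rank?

Sorted (ascending): 1.6, 2.2, 2.4, 2.4, 2.4, 2.5, 2.9, 3.1, 3.7, 4
The 3 values of 2.4 occupy positions 3–5 → each gets rank 3.
Jon has value 2.4 → rank 3.

3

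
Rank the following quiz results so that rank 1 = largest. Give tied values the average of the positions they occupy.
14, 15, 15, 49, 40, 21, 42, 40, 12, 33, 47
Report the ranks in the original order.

10, 8.5, 8.5, 1, 4.5, 7, 3, 4.5, 11, 6, 2

Sorted (descending): 49, 47, 42, 40, 40, 33, 21, 15, 15, 14, 12
The 2 values of 40 occupy positions 4–5 → average rank (4+5)/2 = 4.5.
The 2 values of 15 occupy positions 8–9 → average rank (8+9)/2 = 8.5.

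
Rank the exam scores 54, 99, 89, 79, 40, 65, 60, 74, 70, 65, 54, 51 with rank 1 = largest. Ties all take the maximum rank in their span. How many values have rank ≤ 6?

Sorted (descending): 99, 89, 79, 74, 70, 65, 65, 60, 54, 54, 51, 40
The 2 values of 65 occupy positions 6–7 → each gets rank 7.
The 2 values of 54 occupy positions 9–10 → each gets rank 10.
Ranks ≤ 6: {1, 2, 3, 4, 5} → 5 values.

5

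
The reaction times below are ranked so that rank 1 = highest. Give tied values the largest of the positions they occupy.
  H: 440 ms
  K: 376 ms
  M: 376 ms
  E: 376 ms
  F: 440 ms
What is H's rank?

Sorted (descending): 440, 440, 376, 376, 376
The 2 values of 440 occupy positions 1–2 → each gets rank 2.
The 3 values of 376 occupy positions 3–5 → each gets rank 5.
H has value 440 ms → rank 2.

2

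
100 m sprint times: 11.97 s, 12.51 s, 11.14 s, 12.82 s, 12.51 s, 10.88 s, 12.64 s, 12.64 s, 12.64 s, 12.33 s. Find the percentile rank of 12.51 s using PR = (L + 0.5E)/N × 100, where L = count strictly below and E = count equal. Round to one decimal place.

50.0

N = 10.
Strictly below 12.51: 4. Equal to 12.51: 2.
PR = (4 + 0.5·2)/10 × 100 = 50.0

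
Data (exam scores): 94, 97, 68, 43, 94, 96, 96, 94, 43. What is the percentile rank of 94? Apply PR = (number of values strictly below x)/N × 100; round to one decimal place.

N = 9.
Strictly below 94: 3. Equal to 94: 3.
PR = 3/9 × 100 = 33.3

33.3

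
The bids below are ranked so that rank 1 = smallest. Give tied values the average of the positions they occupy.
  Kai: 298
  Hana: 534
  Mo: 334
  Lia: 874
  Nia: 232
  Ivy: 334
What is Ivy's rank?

Sorted (ascending): 232, 298, 334, 334, 534, 874
The 2 values of 334 occupy positions 3–4 → average rank (3+4)/2 = 3.5.
Ivy has value 334 → rank 3.5.

3.5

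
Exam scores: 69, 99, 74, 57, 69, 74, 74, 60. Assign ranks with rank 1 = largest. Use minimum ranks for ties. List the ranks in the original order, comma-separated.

5, 1, 2, 8, 5, 2, 2, 7

Sorted (descending): 99, 74, 74, 74, 69, 69, 60, 57
The 3 values of 74 occupy positions 2–4 → each gets rank 2.
The 2 values of 69 occupy positions 5–6 → each gets rank 5.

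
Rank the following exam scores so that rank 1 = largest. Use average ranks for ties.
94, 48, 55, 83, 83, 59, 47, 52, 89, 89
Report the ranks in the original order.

1, 9, 7, 4.5, 4.5, 6, 10, 8, 2.5, 2.5

Sorted (descending): 94, 89, 89, 83, 83, 59, 55, 52, 48, 47
The 2 values of 89 occupy positions 2–3 → average rank (2+3)/2 = 2.5.
The 2 values of 83 occupy positions 4–5 → average rank (4+5)/2 = 4.5.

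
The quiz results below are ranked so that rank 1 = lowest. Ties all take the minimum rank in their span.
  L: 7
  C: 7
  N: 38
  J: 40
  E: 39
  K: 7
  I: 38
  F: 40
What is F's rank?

Sorted (ascending): 7, 7, 7, 38, 38, 39, 40, 40
The 3 values of 7 occupy positions 1–3 → each gets rank 1.
The 2 values of 38 occupy positions 4–5 → each gets rank 4.
The 2 values of 40 occupy positions 7–8 → each gets rank 7.
F has value 40 → rank 7.

7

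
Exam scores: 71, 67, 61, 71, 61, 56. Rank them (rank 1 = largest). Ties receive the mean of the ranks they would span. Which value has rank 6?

Sorted (descending): 71, 71, 67, 61, 61, 56
The 2 values of 71 occupy positions 1–2 → average rank (1+2)/2 = 1.5.
The 2 values of 61 occupy positions 4–5 → average rank (4+5)/2 = 4.5.
Rank 6 → value 56.

56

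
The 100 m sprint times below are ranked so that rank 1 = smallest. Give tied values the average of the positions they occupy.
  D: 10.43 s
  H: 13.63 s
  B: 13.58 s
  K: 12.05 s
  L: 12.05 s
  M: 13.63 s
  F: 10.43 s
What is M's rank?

Sorted (ascending): 10.43, 10.43, 12.05, 12.05, 13.58, 13.63, 13.63
The 2 values of 10.43 occupy positions 1–2 → average rank (1+2)/2 = 1.5.
The 2 values of 12.05 occupy positions 3–4 → average rank (3+4)/2 = 3.5.
The 2 values of 13.63 occupy positions 6–7 → average rank (6+7)/2 = 6.5.
M has value 13.63 s → rank 6.5.

6.5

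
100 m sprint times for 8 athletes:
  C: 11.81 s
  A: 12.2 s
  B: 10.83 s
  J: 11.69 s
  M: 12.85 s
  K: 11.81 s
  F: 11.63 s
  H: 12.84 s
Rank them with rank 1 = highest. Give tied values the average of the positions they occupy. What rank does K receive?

4.5

Sorted (descending): 12.85, 12.84, 12.2, 11.81, 11.81, 11.69, 11.63, 10.83
The 2 values of 11.81 occupy positions 4–5 → average rank (4+5)/2 = 4.5.
K has value 11.81 s → rank 4.5.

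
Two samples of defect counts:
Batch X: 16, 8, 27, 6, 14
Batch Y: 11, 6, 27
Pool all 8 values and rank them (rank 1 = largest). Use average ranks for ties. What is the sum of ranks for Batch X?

22

Sorted (descending): 27, 27, 16, 14, 11, 8, 6, 6
The 2 values of 27 occupy positions 1–2 → average rank (1+2)/2 = 1.5.
The 2 values of 6 occupy positions 7–8 → average rank (7+8)/2 = 7.5.
Batch X values → pooled ranks: 16→3, 8→6, 27→1.5, 6→7.5, 14→4
Rank sum = 3 + 6 + 1.5 + 7.5 + 4 = 22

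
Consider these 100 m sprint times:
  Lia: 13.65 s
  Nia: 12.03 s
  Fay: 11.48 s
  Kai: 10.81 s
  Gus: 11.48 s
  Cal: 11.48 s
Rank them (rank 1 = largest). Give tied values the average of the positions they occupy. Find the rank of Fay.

Sorted (descending): 13.65, 12.03, 11.48, 11.48, 11.48, 10.81
The 3 values of 11.48 occupy positions 3–5 → average rank 4.
Fay has value 11.48 s → rank 4.

4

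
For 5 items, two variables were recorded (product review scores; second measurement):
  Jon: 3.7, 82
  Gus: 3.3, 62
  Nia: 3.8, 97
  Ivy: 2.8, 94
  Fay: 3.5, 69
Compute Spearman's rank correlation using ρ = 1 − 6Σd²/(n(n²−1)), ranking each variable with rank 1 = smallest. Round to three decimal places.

0.400

Ranks of variable 1: 4, 2, 5, 1, 3
Ranks of variable 2: 3, 1, 5, 4, 2
d = r₁ − r₂: 1, 1, 0, -3, 1
d²: 1, 1, 0, 9, 1; Σd² = 12
ρ = 1 − 6·12/(5·24) = 1 − 72/120 = 0.400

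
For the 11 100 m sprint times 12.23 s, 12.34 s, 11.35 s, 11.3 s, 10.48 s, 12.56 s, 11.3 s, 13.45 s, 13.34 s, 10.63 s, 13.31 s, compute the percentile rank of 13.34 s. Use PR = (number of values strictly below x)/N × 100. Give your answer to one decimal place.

81.8

N = 11.
Strictly below 13.34: 9. Equal to 13.34: 1.
PR = 9/11 × 100 = 81.8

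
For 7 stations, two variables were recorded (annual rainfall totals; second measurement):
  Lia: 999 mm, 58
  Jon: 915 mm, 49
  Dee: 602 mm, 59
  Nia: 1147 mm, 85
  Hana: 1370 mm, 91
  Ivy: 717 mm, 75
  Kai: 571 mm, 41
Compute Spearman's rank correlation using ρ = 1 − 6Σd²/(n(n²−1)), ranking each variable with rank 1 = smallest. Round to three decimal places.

Ranks of variable 1: 5, 4, 2, 6, 7, 3, 1
Ranks of variable 2: 3, 2, 4, 6, 7, 5, 1
d = r₁ − r₂: 2, 2, -2, 0, 0, -2, 0
d²: 4, 4, 4, 0, 0, 4, 0; Σd² = 16
ρ = 1 − 6·16/(7·48) = 1 − 96/336 = 0.714

0.714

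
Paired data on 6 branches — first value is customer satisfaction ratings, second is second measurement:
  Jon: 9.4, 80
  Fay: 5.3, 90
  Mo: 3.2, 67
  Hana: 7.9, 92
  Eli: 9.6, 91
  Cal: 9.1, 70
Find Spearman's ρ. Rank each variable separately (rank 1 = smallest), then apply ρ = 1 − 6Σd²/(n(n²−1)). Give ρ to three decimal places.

Ranks of variable 1: 5, 2, 1, 3, 6, 4
Ranks of variable 2: 3, 4, 1, 6, 5, 2
d = r₁ − r₂: 2, -2, 0, -3, 1, 2
d²: 4, 4, 0, 9, 1, 4; Σd² = 22
ρ = 1 − 6·22/(6·35) = 1 − 132/210 = 0.371

0.371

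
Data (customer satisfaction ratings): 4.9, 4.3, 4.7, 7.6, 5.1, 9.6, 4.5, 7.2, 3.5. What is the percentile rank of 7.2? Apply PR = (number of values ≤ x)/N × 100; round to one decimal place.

77.8

N = 9.
Strictly below 7.2: 6. Equal to 7.2: 1.
PR = 7/9 × 100 = 77.8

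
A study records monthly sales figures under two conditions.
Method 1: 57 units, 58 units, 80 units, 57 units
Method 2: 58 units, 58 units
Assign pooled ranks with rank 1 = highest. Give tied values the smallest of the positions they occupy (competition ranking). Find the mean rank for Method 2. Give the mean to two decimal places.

2.00

Sorted (descending): 80, 58, 58, 58, 57, 57
The 3 values of 58 occupy positions 2–4 → each gets rank 2.
The 2 values of 57 occupy positions 5–6 → each gets rank 5.
Method 2 values → pooled ranks: 58→2, 58→2
Mean rank = (2 + 2) / 2 = 2.00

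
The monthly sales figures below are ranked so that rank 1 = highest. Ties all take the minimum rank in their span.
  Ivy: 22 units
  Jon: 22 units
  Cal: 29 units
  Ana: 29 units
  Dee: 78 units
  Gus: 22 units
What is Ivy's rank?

4

Sorted (descending): 78, 29, 29, 22, 22, 22
The 2 values of 29 occupy positions 2–3 → each gets rank 2.
The 3 values of 22 occupy positions 4–6 → each gets rank 4.
Ivy has value 22 units → rank 4.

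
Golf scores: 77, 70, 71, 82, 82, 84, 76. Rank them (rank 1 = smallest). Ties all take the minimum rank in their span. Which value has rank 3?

76

Sorted (ascending): 70, 71, 76, 77, 82, 82, 84
The 2 values of 82 occupy positions 5–6 → each gets rank 5.
Rank 3 → value 76.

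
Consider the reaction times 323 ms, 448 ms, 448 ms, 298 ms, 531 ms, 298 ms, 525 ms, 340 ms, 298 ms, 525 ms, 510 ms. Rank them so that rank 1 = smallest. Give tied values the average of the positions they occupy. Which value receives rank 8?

Sorted (ascending): 298, 298, 298, 323, 340, 448, 448, 510, 525, 525, 531
The 3 values of 298 occupy positions 1–3 → average rank 2.
The 2 values of 448 occupy positions 6–7 → average rank (6+7)/2 = 6.5.
The 2 values of 525 occupy positions 9–10 → average rank (9+10)/2 = 9.5.
Rank 8 → value 510.

510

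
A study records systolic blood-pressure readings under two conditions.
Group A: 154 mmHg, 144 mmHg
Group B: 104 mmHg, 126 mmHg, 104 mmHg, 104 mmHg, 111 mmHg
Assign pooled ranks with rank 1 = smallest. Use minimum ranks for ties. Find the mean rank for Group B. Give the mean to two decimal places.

2.40

Sorted (ascending): 104, 104, 104, 111, 126, 144, 154
The 3 values of 104 occupy positions 1–3 → each gets rank 1.
Group B values → pooled ranks: 104→1, 126→5, 104→1, 104→1, 111→4
Mean rank = (1 + 5 + 1 + 1 + 4) / 5 = 2.40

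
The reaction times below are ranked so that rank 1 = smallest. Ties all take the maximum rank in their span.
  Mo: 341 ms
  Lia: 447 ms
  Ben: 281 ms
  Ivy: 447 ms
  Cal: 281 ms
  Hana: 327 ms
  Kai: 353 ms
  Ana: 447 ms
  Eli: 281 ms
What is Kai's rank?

Sorted (ascending): 281, 281, 281, 327, 341, 353, 447, 447, 447
The 3 values of 281 occupy positions 1–3 → each gets rank 3.
The 3 values of 447 occupy positions 7–9 → each gets rank 9.
Kai has value 353 ms → rank 6.

6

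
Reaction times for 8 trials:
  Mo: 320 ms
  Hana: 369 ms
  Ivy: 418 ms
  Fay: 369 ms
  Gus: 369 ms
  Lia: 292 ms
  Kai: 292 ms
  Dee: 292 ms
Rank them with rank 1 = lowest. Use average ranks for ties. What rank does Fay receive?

6

Sorted (ascending): 292, 292, 292, 320, 369, 369, 369, 418
The 3 values of 292 occupy positions 1–3 → average rank 2.
The 3 values of 369 occupy positions 5–7 → average rank 6.
Fay has value 369 ms → rank 6.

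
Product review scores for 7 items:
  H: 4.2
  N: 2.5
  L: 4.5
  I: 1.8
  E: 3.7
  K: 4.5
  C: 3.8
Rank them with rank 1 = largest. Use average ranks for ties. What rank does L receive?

Sorted (descending): 4.5, 4.5, 4.2, 3.8, 3.7, 2.5, 1.8
The 2 values of 4.5 occupy positions 1–2 → average rank (1+2)/2 = 1.5.
L has value 4.5 → rank 1.5.

1.5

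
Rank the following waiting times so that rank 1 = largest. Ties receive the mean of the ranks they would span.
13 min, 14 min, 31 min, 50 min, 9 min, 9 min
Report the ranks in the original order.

4, 3, 2, 1, 5.5, 5.5

Sorted (descending): 50, 31, 14, 13, 9, 9
The 2 values of 9 occupy positions 5–6 → average rank (5+6)/2 = 5.5.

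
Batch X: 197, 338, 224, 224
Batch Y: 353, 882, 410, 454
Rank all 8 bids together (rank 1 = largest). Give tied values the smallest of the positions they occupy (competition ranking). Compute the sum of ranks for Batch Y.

10

Sorted (descending): 882, 454, 410, 353, 338, 224, 224, 197
The 2 values of 224 occupy positions 6–7 → each gets rank 6.
Batch Y values → pooled ranks: 353→4, 882→1, 410→3, 454→2
Rank sum = 4 + 1 + 3 + 2 = 10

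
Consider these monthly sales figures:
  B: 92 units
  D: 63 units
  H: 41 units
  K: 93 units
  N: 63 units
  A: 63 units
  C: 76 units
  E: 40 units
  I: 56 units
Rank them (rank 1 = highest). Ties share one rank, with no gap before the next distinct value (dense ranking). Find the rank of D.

Sorted (descending): 93, 92, 76, 63, 63, 63, 56, 41, 40
The 3 values of 63 share dense rank 4.
Remaining distinct values take the next consecutive integers.
D has value 63 units → rank 4.

4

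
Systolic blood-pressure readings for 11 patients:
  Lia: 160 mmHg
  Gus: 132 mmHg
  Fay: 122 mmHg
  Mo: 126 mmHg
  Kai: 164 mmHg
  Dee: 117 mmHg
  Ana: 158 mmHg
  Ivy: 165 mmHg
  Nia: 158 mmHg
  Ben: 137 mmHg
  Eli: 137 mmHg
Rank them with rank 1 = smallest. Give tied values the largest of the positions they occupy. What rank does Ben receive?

Sorted (ascending): 117, 122, 126, 132, 137, 137, 158, 158, 160, 164, 165
The 2 values of 137 occupy positions 5–6 → each gets rank 6.
The 2 values of 158 occupy positions 7–8 → each gets rank 8.
Ben has value 137 mmHg → rank 6.

6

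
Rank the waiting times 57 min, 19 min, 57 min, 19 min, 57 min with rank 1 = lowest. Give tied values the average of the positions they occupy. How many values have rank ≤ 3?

Sorted (ascending): 19, 19, 57, 57, 57
The 2 values of 19 occupy positions 1–2 → average rank (1+2)/2 = 1.5.
The 3 values of 57 occupy positions 3–5 → average rank 4.
Ranks ≤ 3: {1.5, 1.5} → 2 values.

2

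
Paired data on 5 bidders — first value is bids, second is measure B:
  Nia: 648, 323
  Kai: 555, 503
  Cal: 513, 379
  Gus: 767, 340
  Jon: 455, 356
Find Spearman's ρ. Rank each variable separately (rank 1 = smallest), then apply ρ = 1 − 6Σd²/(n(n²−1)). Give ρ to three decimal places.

-0.500

Ranks of variable 1: 4, 3, 2, 5, 1
Ranks of variable 2: 1, 5, 4, 2, 3
d = r₁ − r₂: 3, -2, -2, 3, -2
d²: 9, 4, 4, 9, 4; Σd² = 30
ρ = 1 − 6·30/(5·24) = 1 − 180/120 = -0.500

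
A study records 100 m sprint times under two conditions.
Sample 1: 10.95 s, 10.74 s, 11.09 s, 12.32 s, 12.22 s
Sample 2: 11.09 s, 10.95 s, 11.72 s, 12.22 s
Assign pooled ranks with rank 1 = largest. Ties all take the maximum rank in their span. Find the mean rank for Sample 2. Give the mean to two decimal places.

5.25

Sorted (descending): 12.32, 12.22, 12.22, 11.72, 11.09, 11.09, 10.95, 10.95, 10.74
The 2 values of 12.22 occupy positions 2–3 → each gets rank 3.
The 2 values of 11.09 occupy positions 5–6 → each gets rank 6.
The 2 values of 10.95 occupy positions 7–8 → each gets rank 8.
Sample 2 values → pooled ranks: 11.09→6, 10.95→8, 11.72→4, 12.22→3
Mean rank = (6 + 8 + 4 + 3) / 4 = 5.25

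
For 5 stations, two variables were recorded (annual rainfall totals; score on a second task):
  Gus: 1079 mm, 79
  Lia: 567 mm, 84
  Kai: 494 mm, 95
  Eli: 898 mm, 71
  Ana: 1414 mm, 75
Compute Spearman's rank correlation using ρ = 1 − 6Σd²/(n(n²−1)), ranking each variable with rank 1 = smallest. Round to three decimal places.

Ranks of variable 1: 4, 2, 1, 3, 5
Ranks of variable 2: 3, 4, 5, 1, 2
d = r₁ − r₂: 1, -2, -4, 2, 3
d²: 1, 4, 16, 4, 9; Σd² = 34
ρ = 1 − 6·34/(5·24) = 1 − 204/120 = -0.700

-0.700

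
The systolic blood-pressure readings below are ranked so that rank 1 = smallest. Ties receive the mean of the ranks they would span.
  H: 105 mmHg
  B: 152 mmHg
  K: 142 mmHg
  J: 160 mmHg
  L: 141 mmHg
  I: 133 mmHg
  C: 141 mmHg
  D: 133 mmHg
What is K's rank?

6

Sorted (ascending): 105, 133, 133, 141, 141, 142, 152, 160
The 2 values of 133 occupy positions 2–3 → average rank (2+3)/2 = 2.5.
The 2 values of 141 occupy positions 4–5 → average rank (4+5)/2 = 4.5.
K has value 142 mmHg → rank 6.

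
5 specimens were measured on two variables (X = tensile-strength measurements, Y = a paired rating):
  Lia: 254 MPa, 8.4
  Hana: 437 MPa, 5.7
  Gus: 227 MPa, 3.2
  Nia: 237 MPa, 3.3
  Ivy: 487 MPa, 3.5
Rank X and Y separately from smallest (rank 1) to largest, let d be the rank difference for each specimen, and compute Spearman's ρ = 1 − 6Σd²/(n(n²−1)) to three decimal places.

Ranks of variable 1: 3, 4, 1, 2, 5
Ranks of variable 2: 5, 4, 1, 2, 3
d = r₁ − r₂: -2, 0, 0, 0, 2
d²: 4, 0, 0, 0, 4; Σd² = 8
ρ = 1 − 6·8/(5·24) = 1 − 48/120 = 0.600

0.600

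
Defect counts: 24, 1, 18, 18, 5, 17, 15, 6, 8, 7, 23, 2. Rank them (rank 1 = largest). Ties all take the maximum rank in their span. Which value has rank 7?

8

Sorted (descending): 24, 23, 18, 18, 17, 15, 8, 7, 6, 5, 2, 1
The 2 values of 18 occupy positions 3–4 → each gets rank 4.
Rank 7 → value 8.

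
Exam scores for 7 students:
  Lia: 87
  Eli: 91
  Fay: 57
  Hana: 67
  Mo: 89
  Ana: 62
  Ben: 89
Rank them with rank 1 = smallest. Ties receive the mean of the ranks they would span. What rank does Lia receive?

Sorted (ascending): 57, 62, 67, 87, 89, 89, 91
The 2 values of 89 occupy positions 5–6 → average rank (5+6)/2 = 5.5.
Lia has value 87 → rank 4.

4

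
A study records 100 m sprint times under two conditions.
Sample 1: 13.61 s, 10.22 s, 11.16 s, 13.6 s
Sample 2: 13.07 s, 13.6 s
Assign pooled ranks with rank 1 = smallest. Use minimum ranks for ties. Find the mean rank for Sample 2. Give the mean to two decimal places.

Sorted (ascending): 10.22, 11.16, 13.07, 13.6, 13.6, 13.61
The 2 values of 13.6 occupy positions 4–5 → each gets rank 4.
Sample 2 values → pooled ranks: 13.07→3, 13.6→4
Mean rank = (3 + 4) / 2 = 3.50

3.50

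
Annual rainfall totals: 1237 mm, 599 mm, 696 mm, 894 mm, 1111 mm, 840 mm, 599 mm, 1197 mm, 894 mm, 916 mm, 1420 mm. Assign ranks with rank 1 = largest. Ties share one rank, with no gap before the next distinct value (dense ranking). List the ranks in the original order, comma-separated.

2, 9, 8, 6, 4, 7, 9, 3, 6, 5, 1

Sorted (descending): 1420, 1237, 1197, 1111, 916, 894, 894, 840, 696, 599, 599
The 2 values of 894 share dense rank 6.
The 2 values of 599 share dense rank 9.
Remaining distinct values take the next consecutive integers.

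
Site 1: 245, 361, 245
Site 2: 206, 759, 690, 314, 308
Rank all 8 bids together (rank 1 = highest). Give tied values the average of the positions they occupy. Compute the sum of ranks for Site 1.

Sorted (descending): 759, 690, 361, 314, 308, 245, 245, 206
The 2 values of 245 occupy positions 6–7 → average rank (6+7)/2 = 6.5.
Site 1 values → pooled ranks: 245→6.5, 361→3, 245→6.5
Rank sum = 6.5 + 3 + 6.5 = 16

16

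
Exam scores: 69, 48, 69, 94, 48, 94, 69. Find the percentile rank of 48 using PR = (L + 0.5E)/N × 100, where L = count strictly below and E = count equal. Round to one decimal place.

14.3

N = 7.
Strictly below 48: 0. Equal to 48: 2.
PR = (0 + 0.5·2)/7 × 100 = 14.3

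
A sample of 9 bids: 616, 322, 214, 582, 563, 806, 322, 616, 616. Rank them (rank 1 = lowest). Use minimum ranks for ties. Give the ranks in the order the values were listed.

Sorted (ascending): 214, 322, 322, 563, 582, 616, 616, 616, 806
The 2 values of 322 occupy positions 2–3 → each gets rank 2.
The 3 values of 616 occupy positions 6–8 → each gets rank 6.

6, 2, 1, 5, 4, 9, 2, 6, 6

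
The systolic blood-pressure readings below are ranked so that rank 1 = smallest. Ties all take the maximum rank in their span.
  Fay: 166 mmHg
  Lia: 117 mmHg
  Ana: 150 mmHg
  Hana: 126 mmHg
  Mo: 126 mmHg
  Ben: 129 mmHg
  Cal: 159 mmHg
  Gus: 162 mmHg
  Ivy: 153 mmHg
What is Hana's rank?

3

Sorted (ascending): 117, 126, 126, 129, 150, 153, 159, 162, 166
The 2 values of 126 occupy positions 2–3 → each gets rank 3.
Hana has value 126 mmHg → rank 3.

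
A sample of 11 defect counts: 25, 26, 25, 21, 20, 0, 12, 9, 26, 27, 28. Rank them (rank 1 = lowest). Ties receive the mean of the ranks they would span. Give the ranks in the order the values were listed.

6.5, 8.5, 6.5, 5, 4, 1, 3, 2, 8.5, 10, 11

Sorted (ascending): 0, 9, 12, 20, 21, 25, 25, 26, 26, 27, 28
The 2 values of 25 occupy positions 6–7 → average rank (6+7)/2 = 6.5.
The 2 values of 26 occupy positions 8–9 → average rank (8+9)/2 = 8.5.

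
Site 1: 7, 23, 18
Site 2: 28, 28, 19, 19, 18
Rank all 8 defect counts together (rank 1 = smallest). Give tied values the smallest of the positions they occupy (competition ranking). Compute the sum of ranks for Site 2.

Sorted (ascending): 7, 18, 18, 19, 19, 23, 28, 28
The 2 values of 18 occupy positions 2–3 → each gets rank 2.
The 2 values of 19 occupy positions 4–5 → each gets rank 4.
The 2 values of 28 occupy positions 7–8 → each gets rank 7.
Site 2 values → pooled ranks: 28→7, 28→7, 19→4, 19→4, 18→2
Rank sum = 7 + 7 + 4 + 4 + 2 = 24

24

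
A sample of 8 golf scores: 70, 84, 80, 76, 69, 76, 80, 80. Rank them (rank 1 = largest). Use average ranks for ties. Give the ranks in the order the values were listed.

7, 1, 3, 5.5, 8, 5.5, 3, 3

Sorted (descending): 84, 80, 80, 80, 76, 76, 70, 69
The 3 values of 80 occupy positions 2–4 → average rank 3.
The 2 values of 76 occupy positions 5–6 → average rank (5+6)/2 = 5.5.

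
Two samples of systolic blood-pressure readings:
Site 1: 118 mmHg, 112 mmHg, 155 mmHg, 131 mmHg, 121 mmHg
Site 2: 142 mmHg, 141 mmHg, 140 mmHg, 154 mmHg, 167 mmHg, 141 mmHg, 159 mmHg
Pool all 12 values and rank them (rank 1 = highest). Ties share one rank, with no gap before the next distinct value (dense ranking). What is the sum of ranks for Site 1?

Sorted (descending): 167, 159, 155, 154, 142, 141, 141, 140, 131, 121, 118, 112
The 2 values of 141 share dense rank 6.
Remaining distinct values take the next consecutive integers.
Site 1 values → pooled ranks: 118→10, 112→11, 155→3, 131→8, 121→9
Rank sum = 10 + 11 + 3 + 8 + 9 = 41

41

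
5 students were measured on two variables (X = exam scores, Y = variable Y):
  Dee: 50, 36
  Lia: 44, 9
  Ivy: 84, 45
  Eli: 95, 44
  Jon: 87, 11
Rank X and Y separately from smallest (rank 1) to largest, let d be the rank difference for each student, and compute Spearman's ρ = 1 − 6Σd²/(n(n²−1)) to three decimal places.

Ranks of variable 1: 2, 1, 3, 5, 4
Ranks of variable 2: 3, 1, 5, 4, 2
d = r₁ − r₂: -1, 0, -2, 1, 2
d²: 1, 0, 4, 1, 4; Σd² = 10
ρ = 1 − 6·10/(5·24) = 1 − 60/120 = 0.500

0.500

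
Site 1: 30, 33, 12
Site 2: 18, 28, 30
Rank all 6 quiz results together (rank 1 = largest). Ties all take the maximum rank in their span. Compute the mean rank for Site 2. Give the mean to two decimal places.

Sorted (descending): 33, 30, 30, 28, 18, 12
The 2 values of 30 occupy positions 2–3 → each gets rank 3.
Site 2 values → pooled ranks: 18→5, 28→4, 30→3
Mean rank = (5 + 4 + 3) / 3 = 4.00

4.00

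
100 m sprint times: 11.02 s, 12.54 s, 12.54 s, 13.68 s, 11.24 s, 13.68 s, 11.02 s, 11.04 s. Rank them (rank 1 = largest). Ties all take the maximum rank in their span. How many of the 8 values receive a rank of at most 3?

Sorted (descending): 13.68, 13.68, 12.54, 12.54, 11.24, 11.04, 11.02, 11.02
The 2 values of 13.68 occupy positions 1–2 → each gets rank 2.
The 2 values of 12.54 occupy positions 3–4 → each gets rank 4.
The 2 values of 11.02 occupy positions 7–8 → each gets rank 8.
Ranks ≤ 3: {2, 2} → 2 values.

2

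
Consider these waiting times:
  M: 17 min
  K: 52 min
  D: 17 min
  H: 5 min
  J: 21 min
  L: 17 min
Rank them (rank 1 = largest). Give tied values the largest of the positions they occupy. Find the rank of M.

Sorted (descending): 52, 21, 17, 17, 17, 5
The 3 values of 17 occupy positions 3–5 → each gets rank 5.
M has value 17 min → rank 5.

5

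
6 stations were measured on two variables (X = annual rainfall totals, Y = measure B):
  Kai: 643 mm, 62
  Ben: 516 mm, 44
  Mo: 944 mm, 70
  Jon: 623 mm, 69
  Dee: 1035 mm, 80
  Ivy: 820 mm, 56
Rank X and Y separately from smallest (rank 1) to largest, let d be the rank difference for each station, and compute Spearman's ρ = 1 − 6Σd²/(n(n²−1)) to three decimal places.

0.771

Ranks of variable 1: 3, 1, 5, 2, 6, 4
Ranks of variable 2: 3, 1, 5, 4, 6, 2
d = r₁ − r₂: 0, 0, 0, -2, 0, 2
d²: 0, 0, 0, 4, 0, 4; Σd² = 8
ρ = 1 − 6·8/(6·35) = 1 − 48/210 = 0.771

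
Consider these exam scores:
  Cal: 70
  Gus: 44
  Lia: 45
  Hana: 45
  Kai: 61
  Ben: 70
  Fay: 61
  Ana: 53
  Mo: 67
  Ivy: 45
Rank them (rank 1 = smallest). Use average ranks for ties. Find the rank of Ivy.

3

Sorted (ascending): 44, 45, 45, 45, 53, 61, 61, 67, 70, 70
The 3 values of 45 occupy positions 2–4 → average rank 3.
The 2 values of 61 occupy positions 6–7 → average rank (6+7)/2 = 6.5.
The 2 values of 70 occupy positions 9–10 → average rank (9+10)/2 = 9.5.
Ivy has value 45 → rank 3.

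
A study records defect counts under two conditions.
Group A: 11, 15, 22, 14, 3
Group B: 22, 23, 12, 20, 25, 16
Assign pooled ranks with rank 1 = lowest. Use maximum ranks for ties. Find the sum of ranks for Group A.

Sorted (ascending): 3, 11, 12, 14, 15, 16, 20, 22, 22, 23, 25
The 2 values of 22 occupy positions 8–9 → each gets rank 9.
Group A values → pooled ranks: 11→2, 15→5, 22→9, 14→4, 3→1
Rank sum = 2 + 5 + 9 + 4 + 1 = 21

21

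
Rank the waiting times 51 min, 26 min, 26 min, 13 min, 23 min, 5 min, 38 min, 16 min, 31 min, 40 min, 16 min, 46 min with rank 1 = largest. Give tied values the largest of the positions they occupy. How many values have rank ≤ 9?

8

Sorted (descending): 51, 46, 40, 38, 31, 26, 26, 23, 16, 16, 13, 5
The 2 values of 26 occupy positions 6–7 → each gets rank 7.
The 2 values of 16 occupy positions 9–10 → each gets rank 10.
Ranks ≤ 9: {1, 2, 3, 4, 5, 7, 7, 8} → 8 values.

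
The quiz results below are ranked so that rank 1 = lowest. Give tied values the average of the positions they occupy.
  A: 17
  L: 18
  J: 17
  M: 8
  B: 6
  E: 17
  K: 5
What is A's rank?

Sorted (ascending): 5, 6, 8, 17, 17, 17, 18
The 3 values of 17 occupy positions 4–6 → average rank 5.
A has value 17 → rank 5.

5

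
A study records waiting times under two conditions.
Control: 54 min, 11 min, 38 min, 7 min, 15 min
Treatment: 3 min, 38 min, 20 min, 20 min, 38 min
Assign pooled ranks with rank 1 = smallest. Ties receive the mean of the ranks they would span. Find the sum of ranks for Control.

27

Sorted (ascending): 3, 7, 11, 15, 20, 20, 38, 38, 38, 54
The 2 values of 20 occupy positions 5–6 → average rank (5+6)/2 = 5.5.
The 3 values of 38 occupy positions 7–9 → average rank 8.
Control values → pooled ranks: 54→10, 11→3, 38→8, 7→2, 15→4
Rank sum = 10 + 3 + 8 + 2 + 4 = 27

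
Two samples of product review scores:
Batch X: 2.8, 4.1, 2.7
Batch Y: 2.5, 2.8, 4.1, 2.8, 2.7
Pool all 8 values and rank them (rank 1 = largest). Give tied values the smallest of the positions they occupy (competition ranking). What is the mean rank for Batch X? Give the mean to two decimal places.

Sorted (descending): 4.1, 4.1, 2.8, 2.8, 2.8, 2.7, 2.7, 2.5
The 2 values of 4.1 occupy positions 1–2 → each gets rank 1.
The 3 values of 2.8 occupy positions 3–5 → each gets rank 3.
The 2 values of 2.7 occupy positions 6–7 → each gets rank 6.
Batch X values → pooled ranks: 2.8→3, 4.1→1, 2.7→6
Mean rank = (3 + 1 + 6) / 3 = 3.33

3.33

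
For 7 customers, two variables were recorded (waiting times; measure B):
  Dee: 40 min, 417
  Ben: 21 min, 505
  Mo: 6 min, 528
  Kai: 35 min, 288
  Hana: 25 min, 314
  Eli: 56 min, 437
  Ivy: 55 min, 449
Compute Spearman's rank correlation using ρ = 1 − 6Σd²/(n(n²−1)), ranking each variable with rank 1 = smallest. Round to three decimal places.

Ranks of variable 1: 5, 2, 1, 4, 3, 7, 6
Ranks of variable 2: 3, 6, 7, 1, 2, 4, 5
d = r₁ − r₂: 2, -4, -6, 3, 1, 3, 1
d²: 4, 16, 36, 9, 1, 9, 1; Σd² = 76
ρ = 1 − 6·76/(7·48) = 1 − 456/336 = -0.357

-0.357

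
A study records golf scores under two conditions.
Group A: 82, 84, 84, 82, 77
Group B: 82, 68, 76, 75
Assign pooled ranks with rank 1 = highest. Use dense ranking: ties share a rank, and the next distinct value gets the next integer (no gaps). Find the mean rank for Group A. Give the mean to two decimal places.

Sorted (descending): 84, 84, 82, 82, 82, 77, 76, 75, 68
The 2 values of 84 share dense rank 1.
The 3 values of 82 share dense rank 2.
Remaining distinct values take the next consecutive integers.
Group A values → pooled ranks: 82→2, 84→1, 84→1, 82→2, 77→3
Mean rank = (2 + 1 + 1 + 2 + 3) / 5 = 1.80

1.80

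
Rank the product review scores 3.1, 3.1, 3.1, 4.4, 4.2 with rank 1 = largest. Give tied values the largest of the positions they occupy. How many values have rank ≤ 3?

Sorted (descending): 4.4, 4.2, 3.1, 3.1, 3.1
The 3 values of 3.1 occupy positions 3–5 → each gets rank 5.
Ranks ≤ 3: {1, 2} → 2 values.

2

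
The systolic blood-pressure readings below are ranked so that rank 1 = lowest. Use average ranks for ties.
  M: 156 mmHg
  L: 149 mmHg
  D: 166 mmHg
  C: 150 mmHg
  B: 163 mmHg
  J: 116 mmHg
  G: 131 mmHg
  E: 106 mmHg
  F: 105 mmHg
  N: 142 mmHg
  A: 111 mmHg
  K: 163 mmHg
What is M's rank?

9

Sorted (ascending): 105, 106, 111, 116, 131, 142, 149, 150, 156, 163, 163, 166
The 2 values of 163 occupy positions 10–11 → average rank (10+11)/2 = 10.5.
M has value 156 mmHg → rank 9.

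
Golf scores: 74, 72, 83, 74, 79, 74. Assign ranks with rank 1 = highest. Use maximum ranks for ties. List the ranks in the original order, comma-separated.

5, 6, 1, 5, 2, 5

Sorted (descending): 83, 79, 74, 74, 74, 72
The 3 values of 74 occupy positions 3–5 → each gets rank 5.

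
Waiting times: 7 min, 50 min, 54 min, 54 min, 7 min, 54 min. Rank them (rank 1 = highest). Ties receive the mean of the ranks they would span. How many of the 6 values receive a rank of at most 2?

Sorted (descending): 54, 54, 54, 50, 7, 7
The 3 values of 54 occupy positions 1–3 → average rank 2.
The 2 values of 7 occupy positions 5–6 → average rank (5+6)/2 = 5.5.
Ranks ≤ 2: {2, 2, 2} → 3 values.

3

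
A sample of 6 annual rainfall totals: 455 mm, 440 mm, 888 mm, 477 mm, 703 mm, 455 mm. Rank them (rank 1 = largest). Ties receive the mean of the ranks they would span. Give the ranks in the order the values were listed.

4.5, 6, 1, 3, 2, 4.5

Sorted (descending): 888, 703, 477, 455, 455, 440
The 2 values of 455 occupy positions 4–5 → average rank (4+5)/2 = 4.5.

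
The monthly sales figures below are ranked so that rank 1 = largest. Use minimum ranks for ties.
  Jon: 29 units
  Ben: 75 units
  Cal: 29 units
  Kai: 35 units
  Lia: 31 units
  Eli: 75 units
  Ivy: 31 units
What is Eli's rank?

Sorted (descending): 75, 75, 35, 31, 31, 29, 29
The 2 values of 75 occupy positions 1–2 → each gets rank 1.
The 2 values of 31 occupy positions 4–5 → each gets rank 4.
The 2 values of 29 occupy positions 6–7 → each gets rank 6.
Eli has value 75 units → rank 1.

1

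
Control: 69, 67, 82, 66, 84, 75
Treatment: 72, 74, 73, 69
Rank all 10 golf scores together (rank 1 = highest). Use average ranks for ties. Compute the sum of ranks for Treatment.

Sorted (descending): 84, 82, 75, 74, 73, 72, 69, 69, 67, 66
The 2 values of 69 occupy positions 7–8 → average rank (7+8)/2 = 7.5.
Treatment values → pooled ranks: 72→6, 74→4, 73→5, 69→7.5
Rank sum = 6 + 4 + 5 + 7.5 = 22.5

22.5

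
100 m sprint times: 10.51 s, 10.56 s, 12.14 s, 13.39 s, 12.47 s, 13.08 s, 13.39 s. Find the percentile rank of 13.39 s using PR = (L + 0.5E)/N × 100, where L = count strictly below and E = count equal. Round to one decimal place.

N = 7.
Strictly below 13.39: 5. Equal to 13.39: 2.
PR = (5 + 0.5·2)/7 × 100 = 85.7

85.7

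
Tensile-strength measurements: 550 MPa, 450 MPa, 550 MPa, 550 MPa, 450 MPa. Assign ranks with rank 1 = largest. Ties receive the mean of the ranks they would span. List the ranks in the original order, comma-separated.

Sorted (descending): 550, 550, 550, 450, 450
The 3 values of 550 occupy positions 1–3 → average rank 2.
The 2 values of 450 occupy positions 4–5 → average rank (4+5)/2 = 4.5.

2, 4.5, 2, 2, 4.5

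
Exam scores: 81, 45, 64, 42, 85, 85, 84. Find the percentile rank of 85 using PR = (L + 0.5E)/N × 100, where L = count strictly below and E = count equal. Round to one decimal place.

85.7

N = 7.
Strictly below 85: 5. Equal to 85: 2.
PR = (5 + 0.5·2)/7 × 100 = 85.7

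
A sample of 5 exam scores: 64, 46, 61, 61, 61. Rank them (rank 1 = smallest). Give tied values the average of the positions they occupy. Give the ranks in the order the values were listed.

Sorted (ascending): 46, 61, 61, 61, 64
The 3 values of 61 occupy positions 2–4 → average rank 3.

5, 1, 3, 3, 3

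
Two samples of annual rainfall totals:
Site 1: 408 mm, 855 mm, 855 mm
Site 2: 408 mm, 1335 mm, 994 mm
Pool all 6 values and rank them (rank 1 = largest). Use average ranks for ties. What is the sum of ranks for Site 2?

8.5

Sorted (descending): 1335, 994, 855, 855, 408, 408
The 2 values of 855 occupy positions 3–4 → average rank (3+4)/2 = 3.5.
The 2 values of 408 occupy positions 5–6 → average rank (5+6)/2 = 5.5.
Site 2 values → pooled ranks: 408→5.5, 1335→1, 994→2
Rank sum = 5.5 + 1 + 2 = 8.5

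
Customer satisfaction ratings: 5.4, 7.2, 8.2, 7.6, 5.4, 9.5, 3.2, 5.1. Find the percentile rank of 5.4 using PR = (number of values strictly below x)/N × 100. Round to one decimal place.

25.0

N = 8.
Strictly below 5.4: 2. Equal to 5.4: 2.
PR = 2/8 × 100 = 25.0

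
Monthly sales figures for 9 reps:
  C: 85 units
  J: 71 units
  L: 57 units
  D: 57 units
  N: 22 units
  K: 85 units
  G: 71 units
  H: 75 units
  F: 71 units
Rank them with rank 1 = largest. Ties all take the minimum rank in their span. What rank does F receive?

4

Sorted (descending): 85, 85, 75, 71, 71, 71, 57, 57, 22
The 2 values of 85 occupy positions 1–2 → each gets rank 1.
The 3 values of 71 occupy positions 4–6 → each gets rank 4.
The 2 values of 57 occupy positions 7–8 → each gets rank 7.
F has value 71 units → rank 4.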